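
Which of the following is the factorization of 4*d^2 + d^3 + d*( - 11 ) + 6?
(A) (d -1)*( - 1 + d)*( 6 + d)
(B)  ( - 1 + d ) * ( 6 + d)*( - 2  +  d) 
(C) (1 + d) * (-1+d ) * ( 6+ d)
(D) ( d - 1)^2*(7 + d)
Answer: A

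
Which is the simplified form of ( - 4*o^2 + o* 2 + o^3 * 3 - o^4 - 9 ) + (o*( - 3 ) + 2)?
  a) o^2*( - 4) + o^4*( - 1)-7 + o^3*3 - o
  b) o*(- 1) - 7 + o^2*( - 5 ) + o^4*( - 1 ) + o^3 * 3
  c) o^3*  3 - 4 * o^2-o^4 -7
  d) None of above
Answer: a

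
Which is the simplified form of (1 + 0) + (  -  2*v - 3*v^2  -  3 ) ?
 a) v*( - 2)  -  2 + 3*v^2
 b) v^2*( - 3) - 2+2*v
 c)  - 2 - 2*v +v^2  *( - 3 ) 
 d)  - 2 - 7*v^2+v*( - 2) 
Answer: c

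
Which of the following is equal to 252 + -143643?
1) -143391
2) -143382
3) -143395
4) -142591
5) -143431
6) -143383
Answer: 1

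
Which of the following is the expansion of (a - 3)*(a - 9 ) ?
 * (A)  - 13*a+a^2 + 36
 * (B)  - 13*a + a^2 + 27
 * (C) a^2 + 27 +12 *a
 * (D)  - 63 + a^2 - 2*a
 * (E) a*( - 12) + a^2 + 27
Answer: E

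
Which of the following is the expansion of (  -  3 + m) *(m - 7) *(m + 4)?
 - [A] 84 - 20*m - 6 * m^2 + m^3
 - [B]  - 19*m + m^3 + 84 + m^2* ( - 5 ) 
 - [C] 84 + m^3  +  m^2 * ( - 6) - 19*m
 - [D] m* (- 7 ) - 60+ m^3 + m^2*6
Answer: C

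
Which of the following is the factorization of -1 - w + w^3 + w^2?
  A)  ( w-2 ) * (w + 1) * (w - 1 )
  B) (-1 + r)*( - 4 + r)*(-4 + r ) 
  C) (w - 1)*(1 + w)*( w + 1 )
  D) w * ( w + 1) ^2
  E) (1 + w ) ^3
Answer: C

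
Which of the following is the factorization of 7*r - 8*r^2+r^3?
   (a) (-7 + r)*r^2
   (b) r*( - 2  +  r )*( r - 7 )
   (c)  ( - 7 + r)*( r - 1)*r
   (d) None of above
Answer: c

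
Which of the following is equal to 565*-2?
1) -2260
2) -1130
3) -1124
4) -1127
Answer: 2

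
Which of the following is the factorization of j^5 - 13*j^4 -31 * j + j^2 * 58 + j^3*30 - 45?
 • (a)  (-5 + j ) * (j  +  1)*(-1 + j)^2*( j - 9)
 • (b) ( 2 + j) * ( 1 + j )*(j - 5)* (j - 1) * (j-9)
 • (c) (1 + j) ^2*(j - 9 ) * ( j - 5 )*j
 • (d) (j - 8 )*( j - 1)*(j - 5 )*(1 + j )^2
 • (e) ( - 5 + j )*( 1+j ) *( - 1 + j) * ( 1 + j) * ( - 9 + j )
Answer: e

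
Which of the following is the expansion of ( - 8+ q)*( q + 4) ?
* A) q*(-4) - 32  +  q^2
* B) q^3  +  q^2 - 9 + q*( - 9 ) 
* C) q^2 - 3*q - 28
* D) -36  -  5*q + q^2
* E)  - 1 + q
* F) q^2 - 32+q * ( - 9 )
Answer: A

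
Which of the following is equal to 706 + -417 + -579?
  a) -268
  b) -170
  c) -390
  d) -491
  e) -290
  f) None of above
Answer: e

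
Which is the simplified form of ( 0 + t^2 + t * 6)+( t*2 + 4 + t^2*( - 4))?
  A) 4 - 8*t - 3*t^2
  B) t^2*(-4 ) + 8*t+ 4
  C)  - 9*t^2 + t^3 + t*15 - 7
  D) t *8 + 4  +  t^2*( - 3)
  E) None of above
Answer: D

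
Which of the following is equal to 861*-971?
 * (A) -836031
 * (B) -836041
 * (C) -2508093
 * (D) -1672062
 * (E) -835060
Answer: A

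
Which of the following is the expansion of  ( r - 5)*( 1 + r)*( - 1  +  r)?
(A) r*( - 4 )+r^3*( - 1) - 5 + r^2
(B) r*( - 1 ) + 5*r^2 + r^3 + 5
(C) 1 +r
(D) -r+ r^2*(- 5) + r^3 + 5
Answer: D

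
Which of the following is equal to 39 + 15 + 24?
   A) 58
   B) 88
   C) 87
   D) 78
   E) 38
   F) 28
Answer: D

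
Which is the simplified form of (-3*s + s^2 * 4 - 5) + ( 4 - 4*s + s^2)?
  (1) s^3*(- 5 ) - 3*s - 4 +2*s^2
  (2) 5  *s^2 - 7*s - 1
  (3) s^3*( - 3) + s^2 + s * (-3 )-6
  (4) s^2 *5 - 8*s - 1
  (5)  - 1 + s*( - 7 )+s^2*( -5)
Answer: 2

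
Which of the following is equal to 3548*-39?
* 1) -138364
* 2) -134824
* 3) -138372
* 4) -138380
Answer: 3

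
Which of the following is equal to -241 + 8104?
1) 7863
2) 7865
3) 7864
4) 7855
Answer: 1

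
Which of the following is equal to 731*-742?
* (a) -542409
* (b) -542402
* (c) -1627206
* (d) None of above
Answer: b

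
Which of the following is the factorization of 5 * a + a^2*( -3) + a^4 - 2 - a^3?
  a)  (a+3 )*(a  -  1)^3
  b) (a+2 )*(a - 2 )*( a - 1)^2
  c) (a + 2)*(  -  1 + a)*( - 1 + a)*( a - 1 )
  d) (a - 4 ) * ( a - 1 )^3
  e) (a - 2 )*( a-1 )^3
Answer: c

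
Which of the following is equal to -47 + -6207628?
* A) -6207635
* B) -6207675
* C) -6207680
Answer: B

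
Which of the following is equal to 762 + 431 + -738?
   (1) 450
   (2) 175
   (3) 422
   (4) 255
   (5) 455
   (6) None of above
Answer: 5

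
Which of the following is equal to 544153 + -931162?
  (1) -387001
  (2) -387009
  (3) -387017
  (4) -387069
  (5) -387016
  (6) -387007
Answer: 2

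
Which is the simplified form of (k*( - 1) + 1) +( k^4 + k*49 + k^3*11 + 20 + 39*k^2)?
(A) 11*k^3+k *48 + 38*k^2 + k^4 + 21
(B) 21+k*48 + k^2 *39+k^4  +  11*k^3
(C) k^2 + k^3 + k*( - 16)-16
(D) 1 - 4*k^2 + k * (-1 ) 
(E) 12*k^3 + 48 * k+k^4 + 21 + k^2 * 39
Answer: B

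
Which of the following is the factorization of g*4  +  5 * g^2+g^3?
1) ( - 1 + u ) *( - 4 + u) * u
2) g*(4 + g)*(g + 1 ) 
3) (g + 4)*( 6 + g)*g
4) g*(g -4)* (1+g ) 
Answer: 2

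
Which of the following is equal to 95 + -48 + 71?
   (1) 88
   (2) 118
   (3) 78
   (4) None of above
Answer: 2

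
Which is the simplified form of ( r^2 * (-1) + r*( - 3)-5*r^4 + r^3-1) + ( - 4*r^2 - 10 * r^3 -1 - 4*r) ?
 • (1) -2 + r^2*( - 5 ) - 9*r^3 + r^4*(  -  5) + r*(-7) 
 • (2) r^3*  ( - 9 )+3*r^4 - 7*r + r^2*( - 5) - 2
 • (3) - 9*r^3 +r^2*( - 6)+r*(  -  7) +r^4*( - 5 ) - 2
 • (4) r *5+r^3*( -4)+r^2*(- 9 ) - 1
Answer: 1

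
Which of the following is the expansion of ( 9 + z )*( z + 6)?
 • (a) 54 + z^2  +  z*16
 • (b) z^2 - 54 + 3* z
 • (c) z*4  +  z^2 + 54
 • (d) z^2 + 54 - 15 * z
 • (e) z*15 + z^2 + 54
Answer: e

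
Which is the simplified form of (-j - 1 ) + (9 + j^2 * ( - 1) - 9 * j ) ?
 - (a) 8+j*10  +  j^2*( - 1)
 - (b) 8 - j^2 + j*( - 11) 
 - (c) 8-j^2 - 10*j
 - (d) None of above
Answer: c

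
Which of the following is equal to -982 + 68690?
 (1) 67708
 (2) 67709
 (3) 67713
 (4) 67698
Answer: 1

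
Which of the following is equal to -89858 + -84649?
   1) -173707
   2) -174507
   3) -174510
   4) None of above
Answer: 2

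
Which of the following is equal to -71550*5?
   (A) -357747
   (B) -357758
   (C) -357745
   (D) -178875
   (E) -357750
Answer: E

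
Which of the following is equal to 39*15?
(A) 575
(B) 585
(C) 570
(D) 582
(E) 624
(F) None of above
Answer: B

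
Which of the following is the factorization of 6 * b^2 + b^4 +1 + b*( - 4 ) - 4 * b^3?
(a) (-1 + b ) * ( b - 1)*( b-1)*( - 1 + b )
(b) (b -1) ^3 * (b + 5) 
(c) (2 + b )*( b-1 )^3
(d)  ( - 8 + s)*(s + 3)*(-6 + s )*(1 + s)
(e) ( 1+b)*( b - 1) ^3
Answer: a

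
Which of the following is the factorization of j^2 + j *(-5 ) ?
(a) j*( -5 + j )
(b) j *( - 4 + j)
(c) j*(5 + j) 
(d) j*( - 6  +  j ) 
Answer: a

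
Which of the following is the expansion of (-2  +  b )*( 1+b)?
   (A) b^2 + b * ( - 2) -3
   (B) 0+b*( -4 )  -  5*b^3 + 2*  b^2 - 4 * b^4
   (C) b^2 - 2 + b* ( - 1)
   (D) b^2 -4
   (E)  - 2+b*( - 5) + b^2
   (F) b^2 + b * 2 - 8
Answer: C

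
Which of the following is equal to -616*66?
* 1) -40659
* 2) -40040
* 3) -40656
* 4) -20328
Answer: 3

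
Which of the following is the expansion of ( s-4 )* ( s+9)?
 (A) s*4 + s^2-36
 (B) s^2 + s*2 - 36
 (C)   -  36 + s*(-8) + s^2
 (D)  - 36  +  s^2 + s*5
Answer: D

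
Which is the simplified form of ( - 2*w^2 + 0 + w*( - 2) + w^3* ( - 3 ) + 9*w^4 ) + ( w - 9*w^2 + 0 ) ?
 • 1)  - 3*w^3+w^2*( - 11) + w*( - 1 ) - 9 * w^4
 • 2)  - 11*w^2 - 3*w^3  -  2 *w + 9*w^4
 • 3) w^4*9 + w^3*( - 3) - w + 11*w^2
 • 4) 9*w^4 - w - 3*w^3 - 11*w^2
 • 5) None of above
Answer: 4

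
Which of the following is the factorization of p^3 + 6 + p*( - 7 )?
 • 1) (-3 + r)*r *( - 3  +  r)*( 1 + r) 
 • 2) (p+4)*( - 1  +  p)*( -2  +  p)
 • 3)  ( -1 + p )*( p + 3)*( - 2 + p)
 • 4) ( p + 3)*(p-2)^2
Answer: 3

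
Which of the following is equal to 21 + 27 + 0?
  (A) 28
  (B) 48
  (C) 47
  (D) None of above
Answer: B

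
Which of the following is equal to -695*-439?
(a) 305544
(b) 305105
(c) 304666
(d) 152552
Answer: b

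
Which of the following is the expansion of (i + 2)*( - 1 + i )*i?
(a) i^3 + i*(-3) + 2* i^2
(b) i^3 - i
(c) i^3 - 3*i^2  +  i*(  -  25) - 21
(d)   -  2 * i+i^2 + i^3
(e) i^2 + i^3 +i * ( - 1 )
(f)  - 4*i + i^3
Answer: d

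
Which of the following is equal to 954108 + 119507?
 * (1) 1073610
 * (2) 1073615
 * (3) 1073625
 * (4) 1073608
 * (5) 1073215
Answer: 2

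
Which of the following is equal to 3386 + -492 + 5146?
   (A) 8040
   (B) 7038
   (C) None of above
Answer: A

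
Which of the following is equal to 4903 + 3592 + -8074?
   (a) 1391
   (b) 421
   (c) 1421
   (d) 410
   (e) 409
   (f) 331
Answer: b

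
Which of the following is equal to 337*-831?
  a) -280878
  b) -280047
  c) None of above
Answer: b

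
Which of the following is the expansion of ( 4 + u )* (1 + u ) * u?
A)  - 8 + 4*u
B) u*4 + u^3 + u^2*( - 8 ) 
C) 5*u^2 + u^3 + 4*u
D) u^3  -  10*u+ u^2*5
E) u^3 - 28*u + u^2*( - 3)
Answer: C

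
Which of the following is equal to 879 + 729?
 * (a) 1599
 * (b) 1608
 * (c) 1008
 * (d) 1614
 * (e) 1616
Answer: b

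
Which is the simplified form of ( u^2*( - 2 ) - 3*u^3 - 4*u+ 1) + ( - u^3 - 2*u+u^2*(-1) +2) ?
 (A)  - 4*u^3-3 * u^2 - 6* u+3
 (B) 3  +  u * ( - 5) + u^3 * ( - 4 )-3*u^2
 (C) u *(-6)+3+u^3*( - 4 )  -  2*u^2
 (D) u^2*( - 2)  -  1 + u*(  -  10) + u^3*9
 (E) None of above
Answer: A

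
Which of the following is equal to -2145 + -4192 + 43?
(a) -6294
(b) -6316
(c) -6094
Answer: a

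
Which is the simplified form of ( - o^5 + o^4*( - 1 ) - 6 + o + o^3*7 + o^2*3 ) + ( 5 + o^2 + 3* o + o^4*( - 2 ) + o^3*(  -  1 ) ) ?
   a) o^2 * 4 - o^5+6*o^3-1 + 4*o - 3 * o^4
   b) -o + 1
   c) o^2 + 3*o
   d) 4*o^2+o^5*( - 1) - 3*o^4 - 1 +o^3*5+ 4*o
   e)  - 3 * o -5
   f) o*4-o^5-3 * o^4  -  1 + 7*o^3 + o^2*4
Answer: a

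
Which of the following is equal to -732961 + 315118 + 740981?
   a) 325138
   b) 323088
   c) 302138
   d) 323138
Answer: d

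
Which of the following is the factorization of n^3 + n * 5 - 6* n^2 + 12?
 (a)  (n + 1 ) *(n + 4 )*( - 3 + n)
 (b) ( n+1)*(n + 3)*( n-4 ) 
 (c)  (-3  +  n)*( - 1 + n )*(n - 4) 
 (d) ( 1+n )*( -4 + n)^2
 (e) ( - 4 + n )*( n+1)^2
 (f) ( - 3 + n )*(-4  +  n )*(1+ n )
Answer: f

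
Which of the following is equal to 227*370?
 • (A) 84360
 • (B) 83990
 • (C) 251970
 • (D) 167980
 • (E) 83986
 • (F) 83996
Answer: B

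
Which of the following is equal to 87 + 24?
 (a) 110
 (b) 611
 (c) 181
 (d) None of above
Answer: d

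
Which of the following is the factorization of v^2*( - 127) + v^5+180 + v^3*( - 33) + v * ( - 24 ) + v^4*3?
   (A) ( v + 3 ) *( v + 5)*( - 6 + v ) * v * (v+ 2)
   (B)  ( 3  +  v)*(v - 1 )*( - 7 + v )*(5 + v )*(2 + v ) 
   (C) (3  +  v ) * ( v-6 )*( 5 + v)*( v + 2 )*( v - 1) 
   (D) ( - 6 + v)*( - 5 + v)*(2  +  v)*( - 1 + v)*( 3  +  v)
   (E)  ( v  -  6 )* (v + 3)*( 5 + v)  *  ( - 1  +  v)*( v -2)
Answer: C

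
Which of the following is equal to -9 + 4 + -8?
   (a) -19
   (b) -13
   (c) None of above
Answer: b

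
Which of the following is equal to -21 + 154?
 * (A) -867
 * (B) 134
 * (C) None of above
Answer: C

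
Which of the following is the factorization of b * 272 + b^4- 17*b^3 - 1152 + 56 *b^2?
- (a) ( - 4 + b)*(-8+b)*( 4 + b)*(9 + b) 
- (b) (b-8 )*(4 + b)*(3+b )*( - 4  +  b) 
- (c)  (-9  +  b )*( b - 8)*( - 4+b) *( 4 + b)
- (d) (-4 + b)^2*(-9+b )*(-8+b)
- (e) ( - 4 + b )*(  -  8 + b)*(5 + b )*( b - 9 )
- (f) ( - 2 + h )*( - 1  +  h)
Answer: c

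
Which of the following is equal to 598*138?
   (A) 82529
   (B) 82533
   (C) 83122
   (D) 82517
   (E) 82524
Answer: E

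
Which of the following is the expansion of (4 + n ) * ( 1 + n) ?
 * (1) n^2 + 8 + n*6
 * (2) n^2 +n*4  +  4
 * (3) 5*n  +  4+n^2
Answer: 3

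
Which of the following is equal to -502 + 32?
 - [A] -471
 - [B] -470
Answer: B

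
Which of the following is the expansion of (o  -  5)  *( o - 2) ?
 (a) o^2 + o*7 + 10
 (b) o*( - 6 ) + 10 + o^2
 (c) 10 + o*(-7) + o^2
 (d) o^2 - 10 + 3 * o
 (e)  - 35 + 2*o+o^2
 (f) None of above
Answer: c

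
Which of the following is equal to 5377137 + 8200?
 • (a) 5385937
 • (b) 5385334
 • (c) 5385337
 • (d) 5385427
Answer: c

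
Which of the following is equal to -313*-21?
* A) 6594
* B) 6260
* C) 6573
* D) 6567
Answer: C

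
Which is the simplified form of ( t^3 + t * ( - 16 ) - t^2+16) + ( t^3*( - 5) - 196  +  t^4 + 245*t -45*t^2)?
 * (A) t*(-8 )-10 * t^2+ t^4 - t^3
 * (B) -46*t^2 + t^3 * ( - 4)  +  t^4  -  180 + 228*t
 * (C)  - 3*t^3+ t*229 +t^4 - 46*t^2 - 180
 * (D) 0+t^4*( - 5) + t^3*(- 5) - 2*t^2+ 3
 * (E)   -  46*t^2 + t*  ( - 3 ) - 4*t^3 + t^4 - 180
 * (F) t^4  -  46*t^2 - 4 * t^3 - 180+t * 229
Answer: F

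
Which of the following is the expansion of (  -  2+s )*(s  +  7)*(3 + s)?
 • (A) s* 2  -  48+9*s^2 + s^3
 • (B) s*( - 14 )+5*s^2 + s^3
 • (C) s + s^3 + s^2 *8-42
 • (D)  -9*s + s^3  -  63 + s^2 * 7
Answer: C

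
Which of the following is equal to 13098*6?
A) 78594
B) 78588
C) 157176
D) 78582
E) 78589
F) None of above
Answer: B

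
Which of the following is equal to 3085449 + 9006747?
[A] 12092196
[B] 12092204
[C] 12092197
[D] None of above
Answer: A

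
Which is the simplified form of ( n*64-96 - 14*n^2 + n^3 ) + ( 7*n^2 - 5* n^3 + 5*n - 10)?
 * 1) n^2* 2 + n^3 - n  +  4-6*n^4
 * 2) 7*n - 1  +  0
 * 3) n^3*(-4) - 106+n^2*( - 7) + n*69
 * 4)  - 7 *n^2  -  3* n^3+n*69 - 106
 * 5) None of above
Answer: 3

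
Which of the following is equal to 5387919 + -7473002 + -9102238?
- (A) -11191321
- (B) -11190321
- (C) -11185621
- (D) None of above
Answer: D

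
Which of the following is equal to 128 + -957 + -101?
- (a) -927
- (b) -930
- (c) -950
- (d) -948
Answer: b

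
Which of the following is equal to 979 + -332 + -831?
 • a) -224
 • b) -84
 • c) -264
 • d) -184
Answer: d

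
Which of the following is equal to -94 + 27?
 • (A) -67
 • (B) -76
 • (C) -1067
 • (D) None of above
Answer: A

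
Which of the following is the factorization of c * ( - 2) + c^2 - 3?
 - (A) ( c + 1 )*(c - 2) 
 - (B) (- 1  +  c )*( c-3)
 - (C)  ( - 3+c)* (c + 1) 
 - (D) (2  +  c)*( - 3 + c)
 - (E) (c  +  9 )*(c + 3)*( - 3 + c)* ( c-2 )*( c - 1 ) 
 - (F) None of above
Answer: C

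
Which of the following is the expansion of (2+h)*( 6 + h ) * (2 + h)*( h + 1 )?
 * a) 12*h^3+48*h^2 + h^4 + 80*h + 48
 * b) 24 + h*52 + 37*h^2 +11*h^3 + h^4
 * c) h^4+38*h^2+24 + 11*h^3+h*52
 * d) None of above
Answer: c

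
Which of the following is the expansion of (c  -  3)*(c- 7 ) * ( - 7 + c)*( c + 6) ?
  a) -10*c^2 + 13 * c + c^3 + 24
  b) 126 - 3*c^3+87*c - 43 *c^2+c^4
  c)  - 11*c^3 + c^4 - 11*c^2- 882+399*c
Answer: c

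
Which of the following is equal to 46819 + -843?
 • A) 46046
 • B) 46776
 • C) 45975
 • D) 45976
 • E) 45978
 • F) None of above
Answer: D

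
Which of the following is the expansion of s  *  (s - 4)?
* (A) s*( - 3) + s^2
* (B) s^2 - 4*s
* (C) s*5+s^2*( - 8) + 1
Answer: B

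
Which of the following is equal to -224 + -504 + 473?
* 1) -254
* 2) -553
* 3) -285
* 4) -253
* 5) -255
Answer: 5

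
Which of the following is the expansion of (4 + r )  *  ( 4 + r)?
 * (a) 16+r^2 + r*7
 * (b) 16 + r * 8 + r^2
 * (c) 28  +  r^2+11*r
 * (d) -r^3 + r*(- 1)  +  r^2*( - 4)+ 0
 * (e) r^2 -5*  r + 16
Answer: b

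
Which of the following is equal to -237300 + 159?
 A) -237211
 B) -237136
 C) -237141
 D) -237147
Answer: C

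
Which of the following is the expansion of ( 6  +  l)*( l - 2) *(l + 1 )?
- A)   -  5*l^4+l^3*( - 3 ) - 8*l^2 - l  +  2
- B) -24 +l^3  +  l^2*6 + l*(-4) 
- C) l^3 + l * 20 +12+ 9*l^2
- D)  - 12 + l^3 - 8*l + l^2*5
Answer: D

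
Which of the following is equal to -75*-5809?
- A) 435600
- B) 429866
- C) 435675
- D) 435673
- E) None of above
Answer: C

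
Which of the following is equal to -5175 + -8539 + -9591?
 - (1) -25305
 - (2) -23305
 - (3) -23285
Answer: 2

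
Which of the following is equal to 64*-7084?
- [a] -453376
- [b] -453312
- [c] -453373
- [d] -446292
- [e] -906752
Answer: a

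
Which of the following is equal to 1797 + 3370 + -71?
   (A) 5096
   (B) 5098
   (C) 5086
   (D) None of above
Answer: A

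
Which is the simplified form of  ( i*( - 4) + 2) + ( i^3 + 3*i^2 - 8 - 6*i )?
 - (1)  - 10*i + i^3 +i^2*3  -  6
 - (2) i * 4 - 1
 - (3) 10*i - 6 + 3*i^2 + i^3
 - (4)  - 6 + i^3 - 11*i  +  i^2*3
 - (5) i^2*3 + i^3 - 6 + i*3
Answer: 1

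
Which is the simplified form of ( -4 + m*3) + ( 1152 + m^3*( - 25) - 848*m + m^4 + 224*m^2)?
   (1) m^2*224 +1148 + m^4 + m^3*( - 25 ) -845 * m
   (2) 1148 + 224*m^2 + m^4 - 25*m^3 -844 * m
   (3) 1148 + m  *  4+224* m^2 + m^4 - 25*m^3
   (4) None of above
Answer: 1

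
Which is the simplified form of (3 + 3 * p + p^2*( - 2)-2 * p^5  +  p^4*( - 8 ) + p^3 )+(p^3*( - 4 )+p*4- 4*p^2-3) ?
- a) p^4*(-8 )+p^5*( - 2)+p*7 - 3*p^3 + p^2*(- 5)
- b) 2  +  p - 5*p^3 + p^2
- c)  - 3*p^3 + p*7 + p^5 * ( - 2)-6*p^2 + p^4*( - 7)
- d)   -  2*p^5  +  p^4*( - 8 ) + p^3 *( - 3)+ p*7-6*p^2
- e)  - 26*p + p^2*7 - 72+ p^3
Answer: d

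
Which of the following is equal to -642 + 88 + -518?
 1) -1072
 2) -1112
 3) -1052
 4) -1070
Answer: 1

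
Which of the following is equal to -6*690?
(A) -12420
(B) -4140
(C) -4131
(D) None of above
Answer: B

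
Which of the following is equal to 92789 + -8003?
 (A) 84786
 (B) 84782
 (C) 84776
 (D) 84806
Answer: A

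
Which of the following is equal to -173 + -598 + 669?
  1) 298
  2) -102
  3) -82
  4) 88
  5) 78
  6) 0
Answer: 2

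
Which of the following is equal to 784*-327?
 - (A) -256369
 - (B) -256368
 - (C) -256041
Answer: B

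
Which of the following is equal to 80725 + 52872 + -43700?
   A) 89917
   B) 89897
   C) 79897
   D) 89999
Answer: B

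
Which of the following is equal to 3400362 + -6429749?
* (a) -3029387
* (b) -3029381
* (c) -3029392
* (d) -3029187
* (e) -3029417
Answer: a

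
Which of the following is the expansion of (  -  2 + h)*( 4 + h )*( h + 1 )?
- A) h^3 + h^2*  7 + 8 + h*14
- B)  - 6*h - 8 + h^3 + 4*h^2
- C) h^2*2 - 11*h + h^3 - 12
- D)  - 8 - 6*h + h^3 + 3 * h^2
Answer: D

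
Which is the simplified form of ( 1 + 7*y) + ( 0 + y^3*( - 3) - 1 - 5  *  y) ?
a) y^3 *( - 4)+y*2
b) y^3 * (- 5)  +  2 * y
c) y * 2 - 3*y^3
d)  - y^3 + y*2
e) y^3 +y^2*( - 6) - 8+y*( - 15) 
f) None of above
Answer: c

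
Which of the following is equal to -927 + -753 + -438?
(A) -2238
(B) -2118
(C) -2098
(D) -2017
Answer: B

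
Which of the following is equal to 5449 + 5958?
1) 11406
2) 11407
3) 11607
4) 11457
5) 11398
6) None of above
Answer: 2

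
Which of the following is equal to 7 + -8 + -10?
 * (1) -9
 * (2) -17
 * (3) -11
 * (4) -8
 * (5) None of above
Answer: 3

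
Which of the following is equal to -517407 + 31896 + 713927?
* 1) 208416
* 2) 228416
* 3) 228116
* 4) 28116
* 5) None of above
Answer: 2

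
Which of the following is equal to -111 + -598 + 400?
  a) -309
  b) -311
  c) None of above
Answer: a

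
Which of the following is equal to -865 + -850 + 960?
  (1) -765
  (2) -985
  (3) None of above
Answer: 3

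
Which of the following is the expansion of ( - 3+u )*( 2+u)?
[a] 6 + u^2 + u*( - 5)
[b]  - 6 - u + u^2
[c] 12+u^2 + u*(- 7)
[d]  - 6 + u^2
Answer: b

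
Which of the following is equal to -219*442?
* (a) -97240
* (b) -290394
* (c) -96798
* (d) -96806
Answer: c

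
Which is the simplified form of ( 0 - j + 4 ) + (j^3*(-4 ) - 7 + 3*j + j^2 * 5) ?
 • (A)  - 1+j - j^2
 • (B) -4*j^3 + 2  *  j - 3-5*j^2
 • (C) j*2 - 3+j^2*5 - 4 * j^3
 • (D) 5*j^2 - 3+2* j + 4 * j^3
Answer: C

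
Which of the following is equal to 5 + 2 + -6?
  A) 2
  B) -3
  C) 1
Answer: C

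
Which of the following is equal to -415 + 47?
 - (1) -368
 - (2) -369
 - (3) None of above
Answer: 1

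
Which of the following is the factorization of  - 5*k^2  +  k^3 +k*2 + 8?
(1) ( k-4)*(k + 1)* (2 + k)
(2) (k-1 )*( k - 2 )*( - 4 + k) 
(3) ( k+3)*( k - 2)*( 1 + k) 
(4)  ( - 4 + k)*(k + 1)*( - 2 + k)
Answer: 4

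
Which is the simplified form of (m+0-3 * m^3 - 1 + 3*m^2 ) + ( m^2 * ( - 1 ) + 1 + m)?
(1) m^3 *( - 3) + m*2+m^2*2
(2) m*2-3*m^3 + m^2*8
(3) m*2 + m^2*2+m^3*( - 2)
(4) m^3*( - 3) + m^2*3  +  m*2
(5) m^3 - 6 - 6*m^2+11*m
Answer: 1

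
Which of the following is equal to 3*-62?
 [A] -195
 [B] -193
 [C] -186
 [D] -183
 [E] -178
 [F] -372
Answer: C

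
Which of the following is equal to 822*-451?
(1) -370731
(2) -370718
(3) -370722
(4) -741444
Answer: 3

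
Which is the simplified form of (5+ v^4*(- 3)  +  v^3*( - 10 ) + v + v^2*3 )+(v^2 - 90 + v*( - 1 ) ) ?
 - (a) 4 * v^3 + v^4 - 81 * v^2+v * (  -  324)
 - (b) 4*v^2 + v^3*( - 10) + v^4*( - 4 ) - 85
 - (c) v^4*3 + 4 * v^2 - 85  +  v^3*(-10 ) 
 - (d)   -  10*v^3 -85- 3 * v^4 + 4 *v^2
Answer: d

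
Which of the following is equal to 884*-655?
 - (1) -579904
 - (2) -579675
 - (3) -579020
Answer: 3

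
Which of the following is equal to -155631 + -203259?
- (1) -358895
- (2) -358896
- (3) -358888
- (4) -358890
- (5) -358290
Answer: 4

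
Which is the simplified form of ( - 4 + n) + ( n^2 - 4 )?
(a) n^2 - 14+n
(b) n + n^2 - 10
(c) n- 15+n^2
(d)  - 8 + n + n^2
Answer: d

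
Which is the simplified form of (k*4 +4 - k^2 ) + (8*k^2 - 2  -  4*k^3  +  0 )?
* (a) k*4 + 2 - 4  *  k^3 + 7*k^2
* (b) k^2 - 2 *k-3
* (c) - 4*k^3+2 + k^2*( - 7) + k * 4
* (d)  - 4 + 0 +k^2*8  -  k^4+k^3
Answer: a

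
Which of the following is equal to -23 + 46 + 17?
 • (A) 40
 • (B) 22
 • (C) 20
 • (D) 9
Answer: A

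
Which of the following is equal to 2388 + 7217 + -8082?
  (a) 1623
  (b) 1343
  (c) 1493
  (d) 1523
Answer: d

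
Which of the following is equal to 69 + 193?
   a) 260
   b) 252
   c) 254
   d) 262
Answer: d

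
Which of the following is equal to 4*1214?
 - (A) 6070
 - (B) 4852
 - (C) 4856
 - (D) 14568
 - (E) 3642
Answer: C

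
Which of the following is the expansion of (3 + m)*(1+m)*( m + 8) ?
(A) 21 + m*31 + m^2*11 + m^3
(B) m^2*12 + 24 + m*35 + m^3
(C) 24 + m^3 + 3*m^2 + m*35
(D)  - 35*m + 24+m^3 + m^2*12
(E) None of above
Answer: B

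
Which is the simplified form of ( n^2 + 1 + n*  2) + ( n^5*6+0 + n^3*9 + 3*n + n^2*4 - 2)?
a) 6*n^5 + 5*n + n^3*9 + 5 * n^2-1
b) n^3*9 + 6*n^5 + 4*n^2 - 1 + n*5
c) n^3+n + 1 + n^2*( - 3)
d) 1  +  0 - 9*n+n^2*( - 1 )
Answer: a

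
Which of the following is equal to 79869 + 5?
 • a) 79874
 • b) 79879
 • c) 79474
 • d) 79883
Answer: a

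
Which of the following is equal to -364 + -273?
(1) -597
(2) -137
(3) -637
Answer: 3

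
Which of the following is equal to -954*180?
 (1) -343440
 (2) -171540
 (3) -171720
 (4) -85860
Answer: 3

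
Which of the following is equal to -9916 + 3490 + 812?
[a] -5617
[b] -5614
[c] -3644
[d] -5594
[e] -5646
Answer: b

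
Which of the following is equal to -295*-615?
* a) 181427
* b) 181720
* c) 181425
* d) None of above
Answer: c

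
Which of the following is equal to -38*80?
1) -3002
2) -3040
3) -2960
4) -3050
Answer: 2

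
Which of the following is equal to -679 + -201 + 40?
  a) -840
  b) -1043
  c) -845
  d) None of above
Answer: a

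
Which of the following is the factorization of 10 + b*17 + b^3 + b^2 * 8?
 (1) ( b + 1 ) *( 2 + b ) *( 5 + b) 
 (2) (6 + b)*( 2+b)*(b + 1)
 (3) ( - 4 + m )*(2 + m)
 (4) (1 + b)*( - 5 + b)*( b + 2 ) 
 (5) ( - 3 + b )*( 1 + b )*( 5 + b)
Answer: 1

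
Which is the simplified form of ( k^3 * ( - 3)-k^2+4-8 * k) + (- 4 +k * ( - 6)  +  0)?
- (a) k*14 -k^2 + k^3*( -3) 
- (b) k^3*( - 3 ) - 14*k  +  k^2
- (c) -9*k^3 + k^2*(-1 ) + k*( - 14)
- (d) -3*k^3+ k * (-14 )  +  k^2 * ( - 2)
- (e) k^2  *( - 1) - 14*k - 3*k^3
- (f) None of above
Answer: e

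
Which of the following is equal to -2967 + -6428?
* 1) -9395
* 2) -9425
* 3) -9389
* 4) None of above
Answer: 1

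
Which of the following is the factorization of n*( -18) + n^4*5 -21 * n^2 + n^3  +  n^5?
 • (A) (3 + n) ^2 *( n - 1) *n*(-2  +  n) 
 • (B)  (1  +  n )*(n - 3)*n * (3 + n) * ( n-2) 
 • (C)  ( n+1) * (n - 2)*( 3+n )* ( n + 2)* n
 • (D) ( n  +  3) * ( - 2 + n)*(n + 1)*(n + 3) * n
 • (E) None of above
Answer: D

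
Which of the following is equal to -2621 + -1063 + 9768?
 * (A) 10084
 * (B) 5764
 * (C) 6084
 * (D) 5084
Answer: C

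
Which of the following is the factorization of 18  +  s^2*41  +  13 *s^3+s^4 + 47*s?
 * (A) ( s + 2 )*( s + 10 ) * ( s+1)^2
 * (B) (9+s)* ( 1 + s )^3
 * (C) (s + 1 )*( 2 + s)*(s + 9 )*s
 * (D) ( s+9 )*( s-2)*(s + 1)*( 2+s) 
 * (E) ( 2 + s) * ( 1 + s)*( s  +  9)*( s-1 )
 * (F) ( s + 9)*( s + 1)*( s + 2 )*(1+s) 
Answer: F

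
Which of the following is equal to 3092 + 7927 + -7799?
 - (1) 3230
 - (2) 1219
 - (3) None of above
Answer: 3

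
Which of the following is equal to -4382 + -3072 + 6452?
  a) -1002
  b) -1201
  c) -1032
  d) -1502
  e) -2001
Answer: a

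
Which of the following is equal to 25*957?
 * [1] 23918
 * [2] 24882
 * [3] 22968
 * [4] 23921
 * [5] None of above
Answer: 5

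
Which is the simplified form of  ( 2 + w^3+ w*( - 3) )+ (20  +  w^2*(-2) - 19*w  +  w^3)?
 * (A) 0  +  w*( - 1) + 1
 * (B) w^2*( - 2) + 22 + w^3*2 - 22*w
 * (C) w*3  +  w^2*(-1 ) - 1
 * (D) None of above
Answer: B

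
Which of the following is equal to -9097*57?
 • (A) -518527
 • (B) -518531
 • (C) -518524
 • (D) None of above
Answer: D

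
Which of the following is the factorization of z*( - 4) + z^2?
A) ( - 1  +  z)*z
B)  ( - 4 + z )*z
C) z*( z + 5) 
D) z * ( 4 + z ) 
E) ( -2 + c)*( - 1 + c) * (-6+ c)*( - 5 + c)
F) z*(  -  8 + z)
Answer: B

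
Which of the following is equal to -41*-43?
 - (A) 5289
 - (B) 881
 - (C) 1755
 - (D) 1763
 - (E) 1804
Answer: D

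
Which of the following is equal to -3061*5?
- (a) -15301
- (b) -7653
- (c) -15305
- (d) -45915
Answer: c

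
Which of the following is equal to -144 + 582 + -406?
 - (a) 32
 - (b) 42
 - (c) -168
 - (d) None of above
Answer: a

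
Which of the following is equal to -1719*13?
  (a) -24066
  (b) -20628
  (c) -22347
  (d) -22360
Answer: c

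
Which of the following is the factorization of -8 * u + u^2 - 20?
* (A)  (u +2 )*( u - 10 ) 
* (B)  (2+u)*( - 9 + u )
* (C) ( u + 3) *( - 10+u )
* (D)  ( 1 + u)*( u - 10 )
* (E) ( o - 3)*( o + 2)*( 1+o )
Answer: A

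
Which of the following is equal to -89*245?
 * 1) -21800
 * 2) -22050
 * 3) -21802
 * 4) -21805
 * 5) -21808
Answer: 4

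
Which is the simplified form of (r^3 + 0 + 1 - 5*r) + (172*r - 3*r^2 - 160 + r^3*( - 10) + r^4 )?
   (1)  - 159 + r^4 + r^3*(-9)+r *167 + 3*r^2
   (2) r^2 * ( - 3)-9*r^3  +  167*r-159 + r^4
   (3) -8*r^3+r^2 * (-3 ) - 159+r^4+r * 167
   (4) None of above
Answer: 2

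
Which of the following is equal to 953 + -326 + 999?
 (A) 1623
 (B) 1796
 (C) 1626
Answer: C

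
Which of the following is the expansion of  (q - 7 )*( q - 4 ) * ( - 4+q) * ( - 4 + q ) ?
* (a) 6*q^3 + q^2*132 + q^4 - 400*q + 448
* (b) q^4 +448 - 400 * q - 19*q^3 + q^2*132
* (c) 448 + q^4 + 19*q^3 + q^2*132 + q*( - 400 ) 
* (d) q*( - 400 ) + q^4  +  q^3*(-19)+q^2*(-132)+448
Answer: b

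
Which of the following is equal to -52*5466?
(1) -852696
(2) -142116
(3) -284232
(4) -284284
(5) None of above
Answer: 3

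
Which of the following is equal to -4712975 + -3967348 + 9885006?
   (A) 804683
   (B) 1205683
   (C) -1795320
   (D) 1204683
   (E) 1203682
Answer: D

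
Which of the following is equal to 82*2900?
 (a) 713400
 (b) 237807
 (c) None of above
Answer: c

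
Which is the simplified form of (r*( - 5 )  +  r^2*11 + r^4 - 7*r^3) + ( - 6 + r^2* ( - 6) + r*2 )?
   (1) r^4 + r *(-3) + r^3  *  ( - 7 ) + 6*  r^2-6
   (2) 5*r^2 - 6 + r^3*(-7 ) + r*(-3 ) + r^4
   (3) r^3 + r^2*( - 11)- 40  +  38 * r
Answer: 2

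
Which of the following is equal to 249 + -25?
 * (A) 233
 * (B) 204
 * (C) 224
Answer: C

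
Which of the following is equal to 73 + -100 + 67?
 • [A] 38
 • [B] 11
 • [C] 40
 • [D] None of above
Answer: C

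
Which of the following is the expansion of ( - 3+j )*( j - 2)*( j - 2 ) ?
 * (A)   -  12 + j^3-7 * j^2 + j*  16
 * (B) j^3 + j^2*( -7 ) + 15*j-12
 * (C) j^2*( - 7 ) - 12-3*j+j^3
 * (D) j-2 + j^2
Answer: A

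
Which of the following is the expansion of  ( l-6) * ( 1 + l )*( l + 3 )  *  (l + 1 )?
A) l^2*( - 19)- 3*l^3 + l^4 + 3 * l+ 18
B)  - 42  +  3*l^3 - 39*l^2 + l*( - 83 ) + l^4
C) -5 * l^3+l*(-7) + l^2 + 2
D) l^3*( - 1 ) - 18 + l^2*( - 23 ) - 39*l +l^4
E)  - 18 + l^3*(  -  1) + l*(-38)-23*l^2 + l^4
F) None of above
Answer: D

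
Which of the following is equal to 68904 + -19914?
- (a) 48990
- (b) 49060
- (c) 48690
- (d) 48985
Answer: a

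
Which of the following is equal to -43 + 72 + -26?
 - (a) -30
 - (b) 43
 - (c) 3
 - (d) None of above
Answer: c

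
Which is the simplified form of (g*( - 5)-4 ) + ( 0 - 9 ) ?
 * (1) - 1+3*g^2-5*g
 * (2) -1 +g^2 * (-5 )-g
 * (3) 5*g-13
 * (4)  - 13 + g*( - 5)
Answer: 4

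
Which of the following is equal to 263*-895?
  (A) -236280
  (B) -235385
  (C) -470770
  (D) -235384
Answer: B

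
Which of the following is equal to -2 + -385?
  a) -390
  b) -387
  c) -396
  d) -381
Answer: b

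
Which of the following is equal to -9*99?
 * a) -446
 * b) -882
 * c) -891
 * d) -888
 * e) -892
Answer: c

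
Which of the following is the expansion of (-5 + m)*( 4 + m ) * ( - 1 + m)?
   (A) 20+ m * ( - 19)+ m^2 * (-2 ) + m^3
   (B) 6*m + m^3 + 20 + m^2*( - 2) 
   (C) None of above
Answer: A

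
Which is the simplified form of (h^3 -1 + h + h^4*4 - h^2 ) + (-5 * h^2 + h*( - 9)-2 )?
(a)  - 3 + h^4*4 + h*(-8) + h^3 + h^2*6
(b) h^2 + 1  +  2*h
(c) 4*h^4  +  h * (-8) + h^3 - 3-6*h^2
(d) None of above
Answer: c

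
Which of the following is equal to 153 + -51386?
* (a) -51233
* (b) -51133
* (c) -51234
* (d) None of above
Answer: a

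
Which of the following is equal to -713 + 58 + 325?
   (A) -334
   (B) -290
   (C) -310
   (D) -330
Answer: D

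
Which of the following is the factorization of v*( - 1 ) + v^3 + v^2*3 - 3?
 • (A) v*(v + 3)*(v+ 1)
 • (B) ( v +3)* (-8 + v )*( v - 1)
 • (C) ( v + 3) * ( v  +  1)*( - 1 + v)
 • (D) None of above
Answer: C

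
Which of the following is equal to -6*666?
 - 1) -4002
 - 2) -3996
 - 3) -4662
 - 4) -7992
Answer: 2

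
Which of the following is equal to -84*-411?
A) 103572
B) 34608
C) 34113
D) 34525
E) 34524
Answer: E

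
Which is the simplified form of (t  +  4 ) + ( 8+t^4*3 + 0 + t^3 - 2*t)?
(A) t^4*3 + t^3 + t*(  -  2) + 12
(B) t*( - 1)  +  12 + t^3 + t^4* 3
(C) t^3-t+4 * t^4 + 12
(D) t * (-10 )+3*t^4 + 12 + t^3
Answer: B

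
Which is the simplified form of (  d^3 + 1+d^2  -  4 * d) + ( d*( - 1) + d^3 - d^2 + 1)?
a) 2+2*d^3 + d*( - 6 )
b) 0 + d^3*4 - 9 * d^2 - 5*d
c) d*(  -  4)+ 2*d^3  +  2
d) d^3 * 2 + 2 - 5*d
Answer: d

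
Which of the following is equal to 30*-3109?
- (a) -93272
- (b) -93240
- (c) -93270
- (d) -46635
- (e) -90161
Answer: c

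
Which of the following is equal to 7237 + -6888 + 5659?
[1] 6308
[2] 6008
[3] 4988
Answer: 2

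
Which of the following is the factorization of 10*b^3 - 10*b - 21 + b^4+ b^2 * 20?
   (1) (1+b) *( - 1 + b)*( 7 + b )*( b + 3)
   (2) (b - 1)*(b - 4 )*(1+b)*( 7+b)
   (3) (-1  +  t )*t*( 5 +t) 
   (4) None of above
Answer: 1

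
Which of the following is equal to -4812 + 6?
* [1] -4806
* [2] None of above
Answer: 1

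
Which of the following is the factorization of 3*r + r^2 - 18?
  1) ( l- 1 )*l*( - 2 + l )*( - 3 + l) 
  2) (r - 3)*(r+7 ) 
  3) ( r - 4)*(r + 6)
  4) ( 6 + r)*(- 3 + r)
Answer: 4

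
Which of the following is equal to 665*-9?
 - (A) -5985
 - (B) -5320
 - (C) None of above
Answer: A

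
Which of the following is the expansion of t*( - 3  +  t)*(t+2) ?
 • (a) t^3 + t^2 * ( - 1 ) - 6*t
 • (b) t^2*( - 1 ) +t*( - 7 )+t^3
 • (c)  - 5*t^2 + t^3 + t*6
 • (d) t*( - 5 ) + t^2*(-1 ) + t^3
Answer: a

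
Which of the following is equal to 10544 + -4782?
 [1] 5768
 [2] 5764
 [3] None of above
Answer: 3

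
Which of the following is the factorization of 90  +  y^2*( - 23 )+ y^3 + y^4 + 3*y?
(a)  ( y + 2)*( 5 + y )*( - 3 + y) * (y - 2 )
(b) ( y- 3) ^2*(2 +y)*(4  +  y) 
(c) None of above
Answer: c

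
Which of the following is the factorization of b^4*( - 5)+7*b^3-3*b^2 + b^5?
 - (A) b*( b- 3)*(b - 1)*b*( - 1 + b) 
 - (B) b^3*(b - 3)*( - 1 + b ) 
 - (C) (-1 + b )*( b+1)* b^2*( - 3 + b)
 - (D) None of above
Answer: A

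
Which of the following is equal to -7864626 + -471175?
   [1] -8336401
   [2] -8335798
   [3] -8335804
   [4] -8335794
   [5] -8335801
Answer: 5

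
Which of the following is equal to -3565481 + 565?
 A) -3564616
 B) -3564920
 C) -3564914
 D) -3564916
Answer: D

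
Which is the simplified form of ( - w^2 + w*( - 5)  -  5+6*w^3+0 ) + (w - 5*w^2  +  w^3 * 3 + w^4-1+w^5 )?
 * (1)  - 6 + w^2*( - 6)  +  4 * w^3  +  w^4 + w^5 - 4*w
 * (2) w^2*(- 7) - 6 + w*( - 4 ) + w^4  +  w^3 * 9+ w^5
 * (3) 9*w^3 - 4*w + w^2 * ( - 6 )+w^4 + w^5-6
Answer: 3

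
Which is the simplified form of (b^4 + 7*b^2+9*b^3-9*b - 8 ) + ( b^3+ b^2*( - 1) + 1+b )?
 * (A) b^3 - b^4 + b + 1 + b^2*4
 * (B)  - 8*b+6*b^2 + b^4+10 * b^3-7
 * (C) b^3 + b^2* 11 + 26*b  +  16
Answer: B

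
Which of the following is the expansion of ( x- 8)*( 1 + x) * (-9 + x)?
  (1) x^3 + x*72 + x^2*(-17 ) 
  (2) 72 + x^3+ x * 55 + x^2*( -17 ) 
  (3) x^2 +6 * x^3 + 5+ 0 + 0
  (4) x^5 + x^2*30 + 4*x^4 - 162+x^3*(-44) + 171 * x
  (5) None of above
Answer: 5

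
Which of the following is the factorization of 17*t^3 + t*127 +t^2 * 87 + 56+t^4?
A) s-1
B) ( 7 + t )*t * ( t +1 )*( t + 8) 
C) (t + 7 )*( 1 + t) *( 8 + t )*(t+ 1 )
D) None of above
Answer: C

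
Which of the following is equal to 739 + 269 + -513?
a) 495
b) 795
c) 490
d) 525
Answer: a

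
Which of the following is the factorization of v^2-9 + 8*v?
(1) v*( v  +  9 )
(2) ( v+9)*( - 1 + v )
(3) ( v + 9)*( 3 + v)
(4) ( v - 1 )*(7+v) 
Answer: 2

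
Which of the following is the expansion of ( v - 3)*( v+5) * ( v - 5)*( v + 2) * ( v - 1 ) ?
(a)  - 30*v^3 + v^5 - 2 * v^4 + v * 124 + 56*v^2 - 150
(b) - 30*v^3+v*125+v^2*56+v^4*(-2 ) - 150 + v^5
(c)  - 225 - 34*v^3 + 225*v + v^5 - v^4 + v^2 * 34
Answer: b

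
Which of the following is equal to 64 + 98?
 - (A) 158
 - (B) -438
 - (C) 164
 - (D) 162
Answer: D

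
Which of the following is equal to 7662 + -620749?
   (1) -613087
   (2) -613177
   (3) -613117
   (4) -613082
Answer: 1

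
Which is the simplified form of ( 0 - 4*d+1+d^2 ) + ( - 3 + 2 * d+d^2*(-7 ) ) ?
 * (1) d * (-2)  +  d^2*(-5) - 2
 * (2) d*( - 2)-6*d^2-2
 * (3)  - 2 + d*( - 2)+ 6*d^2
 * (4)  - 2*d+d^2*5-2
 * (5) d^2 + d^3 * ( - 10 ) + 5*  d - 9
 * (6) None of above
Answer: 2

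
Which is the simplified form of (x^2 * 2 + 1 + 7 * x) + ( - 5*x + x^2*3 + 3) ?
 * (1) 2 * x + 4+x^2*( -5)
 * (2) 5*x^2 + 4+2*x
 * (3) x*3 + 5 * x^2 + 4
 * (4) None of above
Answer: 2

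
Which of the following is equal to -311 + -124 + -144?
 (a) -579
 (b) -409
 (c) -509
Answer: a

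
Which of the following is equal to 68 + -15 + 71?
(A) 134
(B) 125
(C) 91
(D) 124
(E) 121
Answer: D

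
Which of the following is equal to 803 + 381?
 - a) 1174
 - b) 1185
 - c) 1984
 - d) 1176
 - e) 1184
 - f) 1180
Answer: e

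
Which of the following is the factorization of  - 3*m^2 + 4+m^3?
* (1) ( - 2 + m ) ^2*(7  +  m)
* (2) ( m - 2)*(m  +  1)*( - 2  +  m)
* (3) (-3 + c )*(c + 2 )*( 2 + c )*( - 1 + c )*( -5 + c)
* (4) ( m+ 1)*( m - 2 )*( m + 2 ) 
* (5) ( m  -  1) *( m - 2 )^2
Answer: 2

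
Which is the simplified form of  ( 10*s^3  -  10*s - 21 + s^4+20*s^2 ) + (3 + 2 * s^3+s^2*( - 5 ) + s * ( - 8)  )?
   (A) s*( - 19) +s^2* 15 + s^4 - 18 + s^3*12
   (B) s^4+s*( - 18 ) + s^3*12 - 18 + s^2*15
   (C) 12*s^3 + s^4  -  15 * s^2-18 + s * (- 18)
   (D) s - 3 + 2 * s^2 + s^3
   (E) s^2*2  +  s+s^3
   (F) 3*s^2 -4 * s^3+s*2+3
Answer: B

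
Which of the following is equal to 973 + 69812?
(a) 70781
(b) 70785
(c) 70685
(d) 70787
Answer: b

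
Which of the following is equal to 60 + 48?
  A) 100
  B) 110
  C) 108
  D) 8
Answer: C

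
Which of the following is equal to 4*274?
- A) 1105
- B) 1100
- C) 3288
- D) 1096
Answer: D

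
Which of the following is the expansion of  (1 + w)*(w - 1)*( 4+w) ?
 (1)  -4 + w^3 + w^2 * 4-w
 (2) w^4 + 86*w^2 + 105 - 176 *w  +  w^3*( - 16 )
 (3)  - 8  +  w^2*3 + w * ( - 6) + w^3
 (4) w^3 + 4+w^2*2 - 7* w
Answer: 1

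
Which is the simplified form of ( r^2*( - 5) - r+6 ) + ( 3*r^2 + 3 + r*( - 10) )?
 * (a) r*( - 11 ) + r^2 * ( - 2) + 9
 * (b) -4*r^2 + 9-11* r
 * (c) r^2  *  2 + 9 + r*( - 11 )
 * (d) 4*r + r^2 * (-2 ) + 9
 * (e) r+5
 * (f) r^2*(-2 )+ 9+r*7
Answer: a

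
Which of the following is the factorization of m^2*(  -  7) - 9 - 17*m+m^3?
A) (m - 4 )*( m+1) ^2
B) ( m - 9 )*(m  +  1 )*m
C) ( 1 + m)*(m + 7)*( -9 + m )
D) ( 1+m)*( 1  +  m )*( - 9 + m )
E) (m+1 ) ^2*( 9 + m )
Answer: D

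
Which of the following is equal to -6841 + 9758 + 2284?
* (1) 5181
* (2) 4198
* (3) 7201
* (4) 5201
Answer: 4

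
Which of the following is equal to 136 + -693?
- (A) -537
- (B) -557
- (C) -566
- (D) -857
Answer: B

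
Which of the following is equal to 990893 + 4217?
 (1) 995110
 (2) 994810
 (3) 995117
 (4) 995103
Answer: 1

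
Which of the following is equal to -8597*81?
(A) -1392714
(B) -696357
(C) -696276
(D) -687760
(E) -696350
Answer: B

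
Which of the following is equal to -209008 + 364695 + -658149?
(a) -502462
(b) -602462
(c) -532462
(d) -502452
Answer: a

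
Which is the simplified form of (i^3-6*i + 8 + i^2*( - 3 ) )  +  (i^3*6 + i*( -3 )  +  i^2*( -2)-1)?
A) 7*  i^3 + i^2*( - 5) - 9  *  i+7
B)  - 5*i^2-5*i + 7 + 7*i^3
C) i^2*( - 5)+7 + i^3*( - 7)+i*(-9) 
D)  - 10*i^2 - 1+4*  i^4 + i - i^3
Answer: A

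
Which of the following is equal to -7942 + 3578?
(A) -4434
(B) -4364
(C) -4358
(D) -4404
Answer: B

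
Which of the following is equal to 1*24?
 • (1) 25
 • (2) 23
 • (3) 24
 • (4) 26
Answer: 3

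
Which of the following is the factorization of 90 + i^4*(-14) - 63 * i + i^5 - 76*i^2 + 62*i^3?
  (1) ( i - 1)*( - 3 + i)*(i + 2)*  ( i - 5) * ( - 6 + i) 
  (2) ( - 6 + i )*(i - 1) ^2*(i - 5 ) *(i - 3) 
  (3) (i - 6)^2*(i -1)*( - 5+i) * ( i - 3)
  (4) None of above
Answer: 4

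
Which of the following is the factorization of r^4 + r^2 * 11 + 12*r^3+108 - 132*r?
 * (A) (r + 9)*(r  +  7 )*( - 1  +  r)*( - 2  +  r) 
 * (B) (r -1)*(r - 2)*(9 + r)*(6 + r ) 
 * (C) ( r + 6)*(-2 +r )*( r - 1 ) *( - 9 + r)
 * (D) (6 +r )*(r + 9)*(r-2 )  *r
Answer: B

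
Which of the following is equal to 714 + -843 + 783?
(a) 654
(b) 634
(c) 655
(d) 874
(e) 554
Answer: a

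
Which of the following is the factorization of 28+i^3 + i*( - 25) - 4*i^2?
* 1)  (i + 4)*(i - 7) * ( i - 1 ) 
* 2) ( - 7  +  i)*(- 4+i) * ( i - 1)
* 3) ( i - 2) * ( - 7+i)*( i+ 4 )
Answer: 1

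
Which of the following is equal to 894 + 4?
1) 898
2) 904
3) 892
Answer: 1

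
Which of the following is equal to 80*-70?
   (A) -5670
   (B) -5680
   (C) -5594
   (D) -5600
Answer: D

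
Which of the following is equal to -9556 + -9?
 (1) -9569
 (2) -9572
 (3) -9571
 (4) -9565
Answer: 4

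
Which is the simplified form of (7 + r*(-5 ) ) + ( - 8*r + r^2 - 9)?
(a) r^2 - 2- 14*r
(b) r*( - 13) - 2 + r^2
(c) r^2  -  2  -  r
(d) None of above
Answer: b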